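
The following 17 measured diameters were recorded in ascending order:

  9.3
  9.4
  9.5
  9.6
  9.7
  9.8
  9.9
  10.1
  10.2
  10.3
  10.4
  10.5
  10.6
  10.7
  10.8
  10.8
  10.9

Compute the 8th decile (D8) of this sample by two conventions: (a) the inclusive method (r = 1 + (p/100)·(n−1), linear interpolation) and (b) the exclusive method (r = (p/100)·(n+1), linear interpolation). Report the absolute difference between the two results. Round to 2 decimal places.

0.06

n = 17.
(a) r = 13.8; between ranks 13 (10.6) and 14 (10.7): 10.68.
(b) r = 14.4; between ranks 14 (10.7) and 15 (10.8): 10.74.
|10.68 − 10.74| = 0.06.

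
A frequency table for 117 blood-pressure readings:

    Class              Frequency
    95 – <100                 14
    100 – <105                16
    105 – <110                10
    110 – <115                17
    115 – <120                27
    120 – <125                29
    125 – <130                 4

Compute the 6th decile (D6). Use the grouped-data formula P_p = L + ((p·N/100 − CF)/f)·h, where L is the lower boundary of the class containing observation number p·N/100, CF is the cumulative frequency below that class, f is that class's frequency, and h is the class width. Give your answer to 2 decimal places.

117.44

N = 117; target position k = 60/100 · 117 = 70.2.
Cumulative frequencies: 14, 30, 40, 57, 84, 113, 117.
Observation 70.2 falls in the class 115 – <120.
L = 115, CF = 57, f = 27, h = 5.
P60 = 115 + ((70.2 − 57)/27)·5 = 115 + 2.44444 = 117.444.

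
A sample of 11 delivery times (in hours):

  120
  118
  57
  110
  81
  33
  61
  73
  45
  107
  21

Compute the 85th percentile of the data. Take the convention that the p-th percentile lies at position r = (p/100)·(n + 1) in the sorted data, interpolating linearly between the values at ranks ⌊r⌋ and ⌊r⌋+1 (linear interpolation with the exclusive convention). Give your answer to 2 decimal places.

118.40

Sorted: 21, 33, 45, 57, 61, 73, 81, 107, 110, 118, 120.
n = 11.
r = (85/100)·(11 + 1) = 10.2.
Rank 10 is 118 and rank 11 is 120.
Interpolate: 118 + 0.2·(120 − 118) = 118 + 0.2·2 = 118.4.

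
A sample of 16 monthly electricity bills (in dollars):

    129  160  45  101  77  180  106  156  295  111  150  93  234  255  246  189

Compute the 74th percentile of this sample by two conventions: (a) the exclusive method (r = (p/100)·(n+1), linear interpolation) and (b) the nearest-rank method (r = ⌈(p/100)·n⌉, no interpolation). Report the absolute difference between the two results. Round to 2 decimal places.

26.10

Sorted: 45, 77, 93, 101, 106, 111, 129, 150, 156, 160, 180, 189, 234, 246, 255, 295.
n = 16.
(a) r = 12.58; between ranks 12 (189) and 13 (234): 215.1.
(b) the nearest-rank method: rank 12 → 189.
|215.1 − 189| = 26.1.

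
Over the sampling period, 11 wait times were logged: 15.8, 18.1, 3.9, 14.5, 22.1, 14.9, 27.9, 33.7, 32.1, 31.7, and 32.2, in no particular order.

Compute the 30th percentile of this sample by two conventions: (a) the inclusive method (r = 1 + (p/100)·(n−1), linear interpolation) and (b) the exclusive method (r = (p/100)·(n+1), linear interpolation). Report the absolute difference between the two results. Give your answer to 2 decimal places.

Sorted: 3.9, 14.5, 14.9, 15.8, 18.1, 22.1, 27.9, 31.7, 32.1, 32.2, 33.7.
n = 11.
(a) r = 4 → value at rank 4 = 15.8.
(b) r = 3.6; between ranks 3 (14.9) and 4 (15.8): 15.44.
|15.8 − 15.44| = 0.36.

0.36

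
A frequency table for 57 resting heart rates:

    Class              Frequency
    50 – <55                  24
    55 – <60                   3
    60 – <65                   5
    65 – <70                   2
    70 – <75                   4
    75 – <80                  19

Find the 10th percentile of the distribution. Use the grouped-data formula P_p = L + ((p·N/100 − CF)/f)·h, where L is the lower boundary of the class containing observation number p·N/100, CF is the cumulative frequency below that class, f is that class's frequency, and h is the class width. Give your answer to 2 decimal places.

N = 57; target position k = 10/100 · 57 = 5.7.
Cumulative frequencies: 24, 27, 32, 34, 38, 57.
Observation 5.7 falls in the class 50 – <55.
L = 50, CF = 0, f = 24, h = 5.
P10 = 50 + ((5.7 − 0)/24)·5 = 50 + 1.1875 = 51.1875.

51.19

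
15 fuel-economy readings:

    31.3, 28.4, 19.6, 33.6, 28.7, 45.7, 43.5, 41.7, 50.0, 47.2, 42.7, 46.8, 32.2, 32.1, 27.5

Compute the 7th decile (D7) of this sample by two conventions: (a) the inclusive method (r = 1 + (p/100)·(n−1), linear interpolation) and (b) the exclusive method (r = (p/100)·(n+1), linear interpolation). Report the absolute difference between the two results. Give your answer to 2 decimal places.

Sorted: 19.6, 27.5, 28.4, 28.7, 31.3, 32.1, 32.2, 33.6, 41.7, 42.7, 43.5, 45.7, 46.8, 47.2, 50.0.
n = 15.
(a) r = 10.8; between ranks 10 (42.7) and 11 (43.5): 43.34.
(b) r = 11.2; between ranks 11 (43.5) and 12 (45.7): 43.94.
|43.34 − 43.94| = 0.6.

0.60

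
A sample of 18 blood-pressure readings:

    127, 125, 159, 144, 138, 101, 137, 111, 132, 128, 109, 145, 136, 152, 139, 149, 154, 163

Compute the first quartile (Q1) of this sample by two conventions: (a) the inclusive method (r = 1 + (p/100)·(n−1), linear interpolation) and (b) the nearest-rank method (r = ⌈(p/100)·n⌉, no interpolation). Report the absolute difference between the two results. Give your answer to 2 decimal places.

0.25

Sorted: 101, 109, 111, 125, 127, 128, 132, 136, 137, 138, 139, 144, 145, 149, 152, 154, 159, 163.
n = 18.
(a) r = 5.25; between ranks 5 (127) and 6 (128): 127.25.
(b) the nearest-rank method: rank 5 → 127.
|127.25 − 127| = 0.25.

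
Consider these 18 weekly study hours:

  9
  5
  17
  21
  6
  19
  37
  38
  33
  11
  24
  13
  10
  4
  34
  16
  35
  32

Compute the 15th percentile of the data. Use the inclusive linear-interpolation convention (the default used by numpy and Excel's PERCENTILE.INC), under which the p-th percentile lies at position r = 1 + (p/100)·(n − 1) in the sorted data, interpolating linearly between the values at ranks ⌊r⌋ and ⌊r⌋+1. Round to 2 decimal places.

7.65

Sorted: 4, 5, 6, 9, 10, 11, 13, 16, 17, 19, 21, 24, 32, 33, 34, 35, 37, 38.
n = 18.
r = 1 + (15/100)·(18 − 1) = 1 + 2.55 = 3.55.
Rank 3 is 6 and rank 4 is 9.
Interpolate: 6 + 0.55·(9 − 6) = 6 + 0.55·3 = 7.65.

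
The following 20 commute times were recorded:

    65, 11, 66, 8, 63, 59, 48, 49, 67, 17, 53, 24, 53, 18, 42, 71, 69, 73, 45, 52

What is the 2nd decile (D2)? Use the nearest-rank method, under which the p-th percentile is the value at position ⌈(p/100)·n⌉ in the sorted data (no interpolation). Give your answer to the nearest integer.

18

Sorted: 8, 11, 17, 18, 24, 42, 45, 48, 49, 52, 53, 53, 59, 63, 65, 66, 67, 69, 71, 73.
n = 20.
Position = ⌈20/100 · 20⌉ = ⌈4⌉ = 4.
The value at rank 4 is 18.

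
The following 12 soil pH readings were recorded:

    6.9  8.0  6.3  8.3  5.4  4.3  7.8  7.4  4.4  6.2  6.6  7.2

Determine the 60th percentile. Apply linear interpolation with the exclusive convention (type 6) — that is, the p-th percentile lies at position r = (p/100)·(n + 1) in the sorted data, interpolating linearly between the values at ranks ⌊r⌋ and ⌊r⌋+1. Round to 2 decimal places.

7.14

Sorted: 4.3, 4.4, 5.4, 6.2, 6.3, 6.6, 6.9, 7.2, 7.4, 7.8, 8.0, 8.3.
n = 12.
r = (60/100)·(12 + 1) = 7.8.
Rank 7 is 6.9 and rank 8 is 7.2.
Interpolate: 6.9 + 0.8·(7.2 − 6.9) = 6.9 + 0.8·0.3 = 7.14.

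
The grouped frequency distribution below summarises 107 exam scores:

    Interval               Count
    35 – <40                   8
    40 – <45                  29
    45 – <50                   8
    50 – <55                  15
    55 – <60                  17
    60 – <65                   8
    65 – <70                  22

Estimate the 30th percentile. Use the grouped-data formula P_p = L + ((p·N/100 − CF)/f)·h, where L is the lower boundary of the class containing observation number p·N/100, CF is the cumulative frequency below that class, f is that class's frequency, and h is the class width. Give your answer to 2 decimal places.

N = 107; target position k = 30/100 · 107 = 32.1.
Cumulative frequencies: 8, 37, 45, 60, 77, 85, 107.
Observation 32.1 falls in the class 40 – <45.
L = 40, CF = 8, f = 29, h = 5.
P30 = 40 + ((32.1 − 8)/29)·5 = 40 + 4.15517 = 44.1552.

44.16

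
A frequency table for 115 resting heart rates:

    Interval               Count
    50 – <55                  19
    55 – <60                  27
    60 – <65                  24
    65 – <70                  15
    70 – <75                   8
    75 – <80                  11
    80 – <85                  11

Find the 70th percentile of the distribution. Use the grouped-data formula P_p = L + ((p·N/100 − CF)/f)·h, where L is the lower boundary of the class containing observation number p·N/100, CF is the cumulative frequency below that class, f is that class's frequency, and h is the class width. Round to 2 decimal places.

N = 115; target position k = 70/100 · 115 = 80.5.
Cumulative frequencies: 19, 46, 70, 85, 93, 104, 115.
Observation 80.5 falls in the class 65 – <70.
L = 65, CF = 70, f = 15, h = 5.
P70 = 65 + ((80.5 − 70)/15)·5 = 65 + 3.5 = 68.5.

68.50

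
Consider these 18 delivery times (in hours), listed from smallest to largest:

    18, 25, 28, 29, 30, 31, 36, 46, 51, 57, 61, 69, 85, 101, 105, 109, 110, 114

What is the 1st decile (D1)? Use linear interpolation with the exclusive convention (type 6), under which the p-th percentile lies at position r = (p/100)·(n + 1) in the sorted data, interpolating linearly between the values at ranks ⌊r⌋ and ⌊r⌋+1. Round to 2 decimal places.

24.30

n = 18.
r = (10/100)·(18 + 1) = 1.9.
Rank 1 is 18 and rank 2 is 25.
Interpolate: 18 + 0.9·(25 − 18) = 18 + 0.9·7 = 24.3.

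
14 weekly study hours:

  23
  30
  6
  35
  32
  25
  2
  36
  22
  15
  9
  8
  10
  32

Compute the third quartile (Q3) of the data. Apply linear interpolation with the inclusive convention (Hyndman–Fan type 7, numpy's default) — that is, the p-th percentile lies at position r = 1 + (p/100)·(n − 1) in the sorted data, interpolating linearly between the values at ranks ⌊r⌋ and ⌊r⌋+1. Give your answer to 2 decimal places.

31.50

Sorted: 2, 6, 8, 9, 10, 15, 22, 23, 25, 30, 32, 32, 35, 36.
n = 14.
r = 1 + (75/100)·(14 − 1) = 1 + 9.75 = 10.75.
Rank 10 is 30 and rank 11 is 32.
Interpolate: 30 + 0.75·(32 − 30) = 30 + 0.75·2 = 31.5.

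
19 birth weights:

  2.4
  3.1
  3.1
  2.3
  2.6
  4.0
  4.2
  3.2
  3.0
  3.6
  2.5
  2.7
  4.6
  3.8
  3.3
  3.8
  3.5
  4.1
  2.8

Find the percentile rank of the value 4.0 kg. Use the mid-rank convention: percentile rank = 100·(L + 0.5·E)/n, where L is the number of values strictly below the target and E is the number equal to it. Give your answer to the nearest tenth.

81.6

Sorted: 2.3, 2.4, 2.5, 2.6, 2.7, 2.8, 3.0, 3.1, 3.1, 3.2, 3.3, 3.5, 3.6, 3.8, 3.8, 4.0, 4.1, 4.2, 4.6.
Count below 4.0: L = 15; count equal: E = 1; n = 19.
Percentile rank = 100·(15 + 0.5·1)/19 = 100·15.5/19 = 81.58.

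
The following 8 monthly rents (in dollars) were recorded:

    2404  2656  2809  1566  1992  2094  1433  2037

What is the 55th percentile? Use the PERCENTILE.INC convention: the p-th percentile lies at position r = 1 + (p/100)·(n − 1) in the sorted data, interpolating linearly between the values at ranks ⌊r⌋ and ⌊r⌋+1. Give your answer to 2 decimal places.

Sorted: 1433, 1566, 1992, 2037, 2094, 2404, 2656, 2809.
n = 8.
r = 1 + (55/100)·(8 − 1) = 1 + 3.85 = 4.85.
Rank 4 is 2037 and rank 5 is 2094.
Interpolate: 2037 + 0.85·(2094 − 2037) = 2037 + 0.85·57 = 2085.45.

2085.45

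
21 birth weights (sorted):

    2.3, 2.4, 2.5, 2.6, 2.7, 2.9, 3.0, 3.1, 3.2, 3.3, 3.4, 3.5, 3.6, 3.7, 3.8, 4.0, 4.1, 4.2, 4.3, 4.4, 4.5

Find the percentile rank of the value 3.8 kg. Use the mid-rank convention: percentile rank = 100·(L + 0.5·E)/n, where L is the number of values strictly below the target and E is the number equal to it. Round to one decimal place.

Count below 3.8: L = 14; count equal: E = 1; n = 21.
Percentile rank = 100·(14 + 0.5·1)/21 = 100·14.5/21 = 69.05.

69.0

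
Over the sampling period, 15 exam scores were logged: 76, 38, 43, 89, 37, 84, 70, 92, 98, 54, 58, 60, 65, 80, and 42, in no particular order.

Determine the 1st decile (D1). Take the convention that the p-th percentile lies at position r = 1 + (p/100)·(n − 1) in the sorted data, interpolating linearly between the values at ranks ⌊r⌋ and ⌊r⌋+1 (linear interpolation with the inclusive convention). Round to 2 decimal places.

Sorted: 37, 38, 42, 43, 54, 58, 60, 65, 70, 76, 80, 84, 89, 92, 98.
n = 15.
r = 1 + (10/100)·(15 − 1) = 1 + 1.4 = 2.4.
Rank 2 is 38 and rank 3 is 42.
Interpolate: 38 + 0.4·(42 − 38) = 38 + 0.4·4 = 39.6.

39.60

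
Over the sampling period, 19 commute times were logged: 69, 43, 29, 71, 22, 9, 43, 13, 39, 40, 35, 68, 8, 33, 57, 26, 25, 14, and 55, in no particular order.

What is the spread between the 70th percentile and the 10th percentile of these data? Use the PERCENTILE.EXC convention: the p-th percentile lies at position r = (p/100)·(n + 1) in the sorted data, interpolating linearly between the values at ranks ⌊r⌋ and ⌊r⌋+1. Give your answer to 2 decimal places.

Sorted: 8, 9, 13, 14, 22, 25, 26, 29, 33, 35, 39, 40, 43, 43, 55, 57, 68, 69, 71.
n = 19.
P10: r = 2 (integer) → 9.
P70: r = 14 (integer) → 43.
Difference: 43 − 9 = 34.

34.00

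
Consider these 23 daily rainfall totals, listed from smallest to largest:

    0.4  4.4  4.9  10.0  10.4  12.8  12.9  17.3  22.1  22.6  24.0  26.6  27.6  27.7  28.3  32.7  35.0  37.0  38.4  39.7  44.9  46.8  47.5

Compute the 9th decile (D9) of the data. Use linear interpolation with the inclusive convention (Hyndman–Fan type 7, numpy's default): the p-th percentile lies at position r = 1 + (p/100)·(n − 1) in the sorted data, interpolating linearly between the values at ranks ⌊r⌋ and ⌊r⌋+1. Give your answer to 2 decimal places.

43.86

n = 23.
r = 1 + (90/100)·(23 − 1) = 1 + 19.8 = 20.8.
Rank 20 is 39.7 and rank 21 is 44.9.
Interpolate: 39.7 + 0.8·(44.9 − 39.7) = 39.7 + 0.8·5.2 = 43.86.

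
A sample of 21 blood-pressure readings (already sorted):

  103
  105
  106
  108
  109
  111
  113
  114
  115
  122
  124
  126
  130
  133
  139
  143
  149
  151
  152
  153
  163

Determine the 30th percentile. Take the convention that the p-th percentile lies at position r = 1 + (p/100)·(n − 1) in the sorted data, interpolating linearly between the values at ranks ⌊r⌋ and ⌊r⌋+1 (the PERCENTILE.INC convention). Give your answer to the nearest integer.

113

n = 21.
r = 1 + (30/100)·(21 − 1) = 1 + 6 = 7.
r is an integer, so P30 is the value at rank 7: 113.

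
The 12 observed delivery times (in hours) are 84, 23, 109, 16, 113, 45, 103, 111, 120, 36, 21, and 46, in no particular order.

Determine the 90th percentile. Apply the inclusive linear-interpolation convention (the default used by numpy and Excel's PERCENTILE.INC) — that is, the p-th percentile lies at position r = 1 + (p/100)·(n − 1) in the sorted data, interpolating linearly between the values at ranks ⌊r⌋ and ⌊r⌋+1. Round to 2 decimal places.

Sorted: 16, 21, 23, 36, 45, 46, 84, 103, 109, 111, 113, 120.
n = 12.
r = 1 + (90/100)·(12 − 1) = 1 + 9.9 = 10.9.
Rank 10 is 111 and rank 11 is 113.
Interpolate: 111 + 0.9·(113 − 111) = 111 + 0.9·2 = 112.8.

112.80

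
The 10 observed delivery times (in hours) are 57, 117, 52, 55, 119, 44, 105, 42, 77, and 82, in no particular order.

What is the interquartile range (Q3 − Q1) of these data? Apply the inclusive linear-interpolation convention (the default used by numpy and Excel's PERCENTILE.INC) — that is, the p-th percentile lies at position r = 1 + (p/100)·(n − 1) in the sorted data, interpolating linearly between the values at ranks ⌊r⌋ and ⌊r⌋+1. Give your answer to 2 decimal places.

Sorted: 42, 44, 52, 55, 57, 77, 82, 105, 117, 119.
n = 10.
P25: r = 3.25; ranks 3–4 are 52, 55; interpolating gives 52.75.
P75: r = 7.75; ranks 7–8 are 82, 105; interpolating gives 99.25.
Difference: 99.25 − 52.75 = 46.5.

46.50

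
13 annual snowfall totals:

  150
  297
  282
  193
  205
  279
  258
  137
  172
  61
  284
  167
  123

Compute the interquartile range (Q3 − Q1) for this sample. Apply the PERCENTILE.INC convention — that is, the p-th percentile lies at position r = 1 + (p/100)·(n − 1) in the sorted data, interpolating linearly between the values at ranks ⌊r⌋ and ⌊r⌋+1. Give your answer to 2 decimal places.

129.00

Sorted: 61, 123, 137, 150, 167, 172, 193, 205, 258, 279, 282, 284, 297.
n = 13.
P25: r = 4 (integer) → 150.
P75: r = 10 (integer) → 279.
Difference: 279 − 150 = 129.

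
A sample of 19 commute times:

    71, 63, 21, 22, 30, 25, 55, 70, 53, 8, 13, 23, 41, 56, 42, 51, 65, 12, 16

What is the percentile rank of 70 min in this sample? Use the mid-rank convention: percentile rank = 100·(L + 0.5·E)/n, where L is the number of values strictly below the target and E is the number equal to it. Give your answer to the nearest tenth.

Sorted: 8, 12, 13, 16, 21, 22, 23, 25, 30, 41, 42, 51, 53, 55, 56, 63, 65, 70, 71.
Count below 70: L = 17; count equal: E = 1; n = 19.
Percentile rank = 100·(17 + 0.5·1)/19 = 100·17.5/19 = 92.11.

92.1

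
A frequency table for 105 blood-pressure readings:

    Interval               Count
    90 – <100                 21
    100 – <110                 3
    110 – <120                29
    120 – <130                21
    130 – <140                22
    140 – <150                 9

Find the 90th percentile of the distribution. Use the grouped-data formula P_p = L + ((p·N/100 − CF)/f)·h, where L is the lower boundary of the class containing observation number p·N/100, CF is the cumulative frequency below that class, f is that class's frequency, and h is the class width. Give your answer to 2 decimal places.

139.32

N = 105; target position k = 90/100 · 105 = 94.5.
Cumulative frequencies: 21, 24, 53, 74, 96, 105.
Observation 94.5 falls in the class 130 – <140.
L = 130, CF = 74, f = 22, h = 10.
P90 = 130 + ((94.5 − 74)/22)·10 = 130 + 9.31818 = 139.318.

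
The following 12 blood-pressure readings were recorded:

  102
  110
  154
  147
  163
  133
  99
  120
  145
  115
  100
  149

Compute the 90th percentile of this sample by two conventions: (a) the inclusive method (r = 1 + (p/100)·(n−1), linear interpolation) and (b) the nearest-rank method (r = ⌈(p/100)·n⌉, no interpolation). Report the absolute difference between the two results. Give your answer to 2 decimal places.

0.50

Sorted: 99, 100, 102, 110, 115, 120, 133, 145, 147, 149, 154, 163.
n = 12.
(a) r = 10.9; between ranks 10 (149) and 11 (154): 153.5.
(b) the nearest-rank method: rank 11 → 154.
|153.5 − 154| = 0.5.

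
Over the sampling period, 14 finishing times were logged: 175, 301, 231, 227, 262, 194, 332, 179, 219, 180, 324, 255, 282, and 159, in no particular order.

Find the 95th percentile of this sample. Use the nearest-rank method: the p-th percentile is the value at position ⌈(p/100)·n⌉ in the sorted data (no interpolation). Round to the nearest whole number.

332

Sorted: 159, 175, 179, 180, 194, 219, 227, 231, 255, 262, 282, 301, 324, 332.
n = 14.
Position = ⌈95/100 · 14⌉ = ⌈13.3⌉ = 14.
The value at rank 14 is 332.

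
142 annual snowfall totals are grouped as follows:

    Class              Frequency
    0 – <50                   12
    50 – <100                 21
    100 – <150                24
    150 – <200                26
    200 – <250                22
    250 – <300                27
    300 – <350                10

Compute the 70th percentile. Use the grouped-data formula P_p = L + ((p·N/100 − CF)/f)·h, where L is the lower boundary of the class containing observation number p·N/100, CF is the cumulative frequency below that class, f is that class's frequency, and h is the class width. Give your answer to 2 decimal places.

N = 142; target position k = 70/100 · 142 = 99.4.
Cumulative frequencies: 12, 33, 57, 83, 105, 132, 142.
Observation 99.4 falls in the class 200 – <250.
L = 200, CF = 83, f = 22, h = 50.
P70 = 200 + ((99.4 − 83)/22)·50 = 200 + 37.2727 = 237.273.

237.27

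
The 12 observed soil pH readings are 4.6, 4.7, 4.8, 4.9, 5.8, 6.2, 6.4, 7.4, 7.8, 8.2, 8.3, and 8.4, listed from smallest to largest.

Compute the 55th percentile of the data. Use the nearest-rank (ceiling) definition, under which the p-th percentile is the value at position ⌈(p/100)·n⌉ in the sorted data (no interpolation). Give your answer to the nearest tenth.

6.4

n = 12.
Position = ⌈55/100 · 12⌉ = ⌈6.6⌉ = 7.
The value at rank 7 is 6.4.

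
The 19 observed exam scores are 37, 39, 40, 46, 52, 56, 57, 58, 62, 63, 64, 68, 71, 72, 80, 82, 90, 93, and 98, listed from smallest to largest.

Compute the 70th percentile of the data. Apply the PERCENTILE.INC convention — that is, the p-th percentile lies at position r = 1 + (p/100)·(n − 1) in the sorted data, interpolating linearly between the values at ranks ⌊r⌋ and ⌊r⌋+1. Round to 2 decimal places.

71.60

n = 19.
r = 1 + (70/100)·(19 − 1) = 1 + 12.6 = 13.6.
Rank 13 is 71 and rank 14 is 72.
Interpolate: 71 + 0.6·(72 − 71) = 71 + 0.6·1 = 71.6.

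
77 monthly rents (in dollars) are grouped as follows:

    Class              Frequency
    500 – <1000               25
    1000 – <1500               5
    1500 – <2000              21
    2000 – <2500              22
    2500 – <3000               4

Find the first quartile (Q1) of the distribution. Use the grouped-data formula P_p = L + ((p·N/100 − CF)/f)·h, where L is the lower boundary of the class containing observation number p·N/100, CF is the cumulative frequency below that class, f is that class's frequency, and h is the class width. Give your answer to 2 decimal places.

885.00

N = 77; target position k = 25/100 · 77 = 19.25.
Cumulative frequencies: 25, 30, 51, 73, 77.
Observation 19.25 falls in the class 500 – <1000.
L = 500, CF = 0, f = 25, h = 500.
P25 = 500 + ((19.25 − 0)/25)·500 = 500 + 385 = 885.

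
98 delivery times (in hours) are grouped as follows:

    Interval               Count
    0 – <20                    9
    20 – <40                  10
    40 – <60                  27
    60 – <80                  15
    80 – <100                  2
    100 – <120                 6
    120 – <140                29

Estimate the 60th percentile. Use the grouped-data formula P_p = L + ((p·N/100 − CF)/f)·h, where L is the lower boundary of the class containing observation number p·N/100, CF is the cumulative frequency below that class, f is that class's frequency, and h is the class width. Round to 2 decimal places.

77.07

N = 98; target position k = 60/100 · 98 = 58.8.
Cumulative frequencies: 9, 19, 46, 61, 63, 69, 98.
Observation 58.8 falls in the class 60 – <80.
L = 60, CF = 46, f = 15, h = 20.
P60 = 60 + ((58.8 − 46)/15)·20 = 60 + 17.0667 = 77.0667.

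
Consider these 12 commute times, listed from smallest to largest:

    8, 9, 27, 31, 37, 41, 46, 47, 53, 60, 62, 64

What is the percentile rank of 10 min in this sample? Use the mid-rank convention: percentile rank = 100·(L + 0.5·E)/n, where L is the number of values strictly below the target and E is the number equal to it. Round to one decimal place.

16.7

Count below 10: L = 2; count equal: E = 0; n = 12.
Percentile rank = 100·(2 + 0.5·0)/12 = 100·2/12 = 16.67.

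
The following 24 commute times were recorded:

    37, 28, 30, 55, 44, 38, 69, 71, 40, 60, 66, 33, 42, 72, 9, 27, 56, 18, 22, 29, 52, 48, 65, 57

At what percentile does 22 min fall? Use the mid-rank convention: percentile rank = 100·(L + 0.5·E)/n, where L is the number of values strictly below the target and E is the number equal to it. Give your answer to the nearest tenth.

Sorted: 9, 18, 22, 27, 28, 29, 30, 33, 37, 38, 40, 42, 44, 48, 52, 55, 56, 57, 60, 65, 66, 69, 71, 72.
Count below 22: L = 2; count equal: E = 1; n = 24.
Percentile rank = 100·(2 + 0.5·1)/24 = 100·2.5/24 = 10.42.

10.4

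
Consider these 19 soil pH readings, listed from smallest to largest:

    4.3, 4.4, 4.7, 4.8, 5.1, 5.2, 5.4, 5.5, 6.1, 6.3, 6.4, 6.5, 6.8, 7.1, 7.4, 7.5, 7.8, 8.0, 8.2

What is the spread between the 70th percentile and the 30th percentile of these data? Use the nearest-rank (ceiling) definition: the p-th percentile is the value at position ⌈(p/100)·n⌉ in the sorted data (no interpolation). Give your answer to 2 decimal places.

1.90

n = 19.
P30: rank ⌈30/100·19⌉ = 6 → 5.2.
P70: rank ⌈70/100·19⌉ = 14 → 7.1.
Difference: 7.1 − 5.2 = 1.9.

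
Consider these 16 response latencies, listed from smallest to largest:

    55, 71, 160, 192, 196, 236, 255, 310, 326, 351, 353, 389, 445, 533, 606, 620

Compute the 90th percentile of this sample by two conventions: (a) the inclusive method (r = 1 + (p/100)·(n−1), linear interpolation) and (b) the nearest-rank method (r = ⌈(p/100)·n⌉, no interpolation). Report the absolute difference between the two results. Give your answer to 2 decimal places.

n = 16.
(a) r = 14.5; between ranks 14 (533) and 15 (606): 569.5.
(b) the nearest-rank method: rank 15 → 606.
|569.5 − 606| = 36.5.

36.50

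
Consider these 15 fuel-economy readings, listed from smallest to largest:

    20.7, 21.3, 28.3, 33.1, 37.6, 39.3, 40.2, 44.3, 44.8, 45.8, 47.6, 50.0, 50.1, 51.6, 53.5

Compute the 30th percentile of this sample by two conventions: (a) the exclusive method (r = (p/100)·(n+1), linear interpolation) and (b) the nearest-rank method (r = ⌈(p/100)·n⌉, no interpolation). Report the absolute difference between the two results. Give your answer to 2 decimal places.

0.90

n = 15.
(a) r = 4.8; between ranks 4 (33.1) and 5 (37.6): 36.7.
(b) the nearest-rank method: rank 5 → 37.6.
|36.7 − 37.6| = 0.9.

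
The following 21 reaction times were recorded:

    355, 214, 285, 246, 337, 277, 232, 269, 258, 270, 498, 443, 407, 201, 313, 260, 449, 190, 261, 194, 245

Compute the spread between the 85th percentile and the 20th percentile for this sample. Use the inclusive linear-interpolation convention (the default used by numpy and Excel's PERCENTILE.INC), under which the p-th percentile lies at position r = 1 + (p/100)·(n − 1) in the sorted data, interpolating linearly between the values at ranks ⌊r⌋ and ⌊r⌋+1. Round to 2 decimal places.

Sorted: 190, 194, 201, 214, 232, 245, 246, 258, 260, 261, 269, 270, 277, 285, 313, 337, 355, 407, 443, 449, 498.
n = 21.
P20: r = 5 (integer) → 232.
P85: r = 18 (integer) → 407.
Difference: 407 − 232 = 175.

175.00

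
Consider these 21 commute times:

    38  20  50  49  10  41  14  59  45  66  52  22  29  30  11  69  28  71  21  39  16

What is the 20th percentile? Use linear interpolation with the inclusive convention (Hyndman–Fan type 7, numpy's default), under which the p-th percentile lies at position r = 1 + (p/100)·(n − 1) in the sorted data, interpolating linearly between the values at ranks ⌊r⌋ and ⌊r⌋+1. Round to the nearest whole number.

20

Sorted: 10, 11, 14, 16, 20, 21, 22, 28, 29, 30, 38, 39, 41, 45, 49, 50, 52, 59, 66, 69, 71.
n = 21.
r = 1 + (20/100)·(21 − 1) = 1 + 4 = 5.
r is an integer, so P20 is the value at rank 5: 20.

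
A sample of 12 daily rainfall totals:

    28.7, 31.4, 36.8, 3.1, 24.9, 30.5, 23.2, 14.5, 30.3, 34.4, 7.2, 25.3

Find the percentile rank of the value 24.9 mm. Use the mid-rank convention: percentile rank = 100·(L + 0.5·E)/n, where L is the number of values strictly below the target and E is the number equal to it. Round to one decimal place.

37.5

Sorted: 3.1, 7.2, 14.5, 23.2, 24.9, 25.3, 28.7, 30.3, 30.5, 31.4, 34.4, 36.8.
Count below 24.9: L = 4; count equal: E = 1; n = 12.
Percentile rank = 100·(4 + 0.5·1)/12 = 100·4.5/12 = 37.5.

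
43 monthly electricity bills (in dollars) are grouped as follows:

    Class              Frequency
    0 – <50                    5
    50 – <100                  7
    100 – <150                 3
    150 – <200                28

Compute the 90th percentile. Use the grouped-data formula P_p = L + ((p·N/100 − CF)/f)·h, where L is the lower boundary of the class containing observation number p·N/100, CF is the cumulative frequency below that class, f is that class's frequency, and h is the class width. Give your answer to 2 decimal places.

192.32

N = 43; target position k = 90/100 · 43 = 38.7.
Cumulative frequencies: 5, 12, 15, 43.
Observation 38.7 falls in the class 150 – <200.
L = 150, CF = 15, f = 28, h = 50.
P90 = 150 + ((38.7 − 15)/28)·50 = 150 + 42.3214 = 192.321.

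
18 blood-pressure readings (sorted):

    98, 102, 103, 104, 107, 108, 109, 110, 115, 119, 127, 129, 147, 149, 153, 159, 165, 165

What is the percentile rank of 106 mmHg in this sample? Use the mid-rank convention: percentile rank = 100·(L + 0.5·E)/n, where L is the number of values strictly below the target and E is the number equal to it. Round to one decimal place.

22.2

Count below 106: L = 4; count equal: E = 0; n = 18.
Percentile rank = 100·(4 + 0.5·0)/18 = 100·4/18 = 22.22.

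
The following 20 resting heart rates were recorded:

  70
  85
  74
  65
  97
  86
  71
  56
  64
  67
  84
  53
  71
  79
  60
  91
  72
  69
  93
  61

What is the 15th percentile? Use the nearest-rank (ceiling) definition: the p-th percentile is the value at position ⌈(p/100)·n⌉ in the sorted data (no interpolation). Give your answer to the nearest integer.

60

Sorted: 53, 56, 60, 61, 64, 65, 67, 69, 70, 71, 71, 72, 74, 79, 84, 85, 86, 91, 93, 97.
n = 20.
Position = ⌈15/100 · 20⌉ = ⌈3⌉ = 3.
The value at rank 3 is 60.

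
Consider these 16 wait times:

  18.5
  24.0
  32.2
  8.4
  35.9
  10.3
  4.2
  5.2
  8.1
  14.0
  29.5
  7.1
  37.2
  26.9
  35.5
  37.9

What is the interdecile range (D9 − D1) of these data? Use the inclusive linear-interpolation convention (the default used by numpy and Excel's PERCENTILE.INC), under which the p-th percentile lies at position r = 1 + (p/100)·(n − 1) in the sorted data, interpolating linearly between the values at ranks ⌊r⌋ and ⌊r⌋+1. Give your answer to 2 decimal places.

30.40

Sorted: 4.2, 5.2, 7.1, 8.1, 8.4, 10.3, 14.0, 18.5, 24.0, 26.9, 29.5, 32.2, 35.5, 35.9, 37.2, 37.9.
n = 16.
P10: r = 2.5; ranks 2–3 are 5.2, 7.1; interpolating gives 6.15.
P90: r = 14.5; ranks 14–15 are 35.9, 37.2; interpolating gives 36.55.
Difference: 36.55 − 6.15 = 30.4.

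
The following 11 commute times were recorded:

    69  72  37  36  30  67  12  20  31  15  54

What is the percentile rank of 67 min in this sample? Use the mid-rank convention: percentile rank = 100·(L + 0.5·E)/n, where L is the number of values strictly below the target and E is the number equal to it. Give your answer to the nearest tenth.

77.3

Sorted: 12, 15, 20, 30, 31, 36, 37, 54, 67, 69, 72.
Count below 67: L = 8; count equal: E = 1; n = 11.
Percentile rank = 100·(8 + 0.5·1)/11 = 100·8.5/11 = 77.27.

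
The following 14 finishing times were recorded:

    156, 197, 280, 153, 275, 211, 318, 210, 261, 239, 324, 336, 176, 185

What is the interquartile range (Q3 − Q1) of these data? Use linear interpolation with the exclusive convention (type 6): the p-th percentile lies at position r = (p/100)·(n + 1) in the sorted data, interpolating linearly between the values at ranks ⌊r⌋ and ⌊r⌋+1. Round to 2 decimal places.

106.75

Sorted: 153, 156, 176, 185, 197, 210, 211, 239, 261, 275, 280, 318, 324, 336.
n = 14.
P25: r = 3.75; ranks 3–4 are 176, 185; interpolating gives 182.75.
P75: r = 11.25; ranks 11–12 are 280, 318; interpolating gives 289.5.
Difference: 289.5 − 182.75 = 106.75.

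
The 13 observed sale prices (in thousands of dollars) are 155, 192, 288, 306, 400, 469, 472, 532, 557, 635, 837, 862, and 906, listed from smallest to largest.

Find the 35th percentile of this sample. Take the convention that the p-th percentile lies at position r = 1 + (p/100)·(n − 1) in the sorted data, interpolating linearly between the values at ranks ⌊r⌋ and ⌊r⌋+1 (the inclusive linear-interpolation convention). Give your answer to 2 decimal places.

413.80

n = 13.
r = 1 + (35/100)·(13 − 1) = 1 + 4.2 = 5.2.
Rank 5 is 400 and rank 6 is 469.
Interpolate: 400 + 0.2·(469 − 400) = 400 + 0.2·69 = 413.8.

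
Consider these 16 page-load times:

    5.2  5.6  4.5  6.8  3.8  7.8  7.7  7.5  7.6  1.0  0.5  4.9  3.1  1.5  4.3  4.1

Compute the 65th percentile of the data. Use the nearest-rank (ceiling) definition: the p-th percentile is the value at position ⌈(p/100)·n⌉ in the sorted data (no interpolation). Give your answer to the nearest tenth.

5.6

Sorted: 0.5, 1.0, 1.5, 3.1, 3.8, 4.1, 4.3, 4.5, 4.9, 5.2, 5.6, 6.8, 7.5, 7.6, 7.7, 7.8.
n = 16.
Position = ⌈65/100 · 16⌉ = ⌈10.4⌉ = 11.
The value at rank 11 is 5.6.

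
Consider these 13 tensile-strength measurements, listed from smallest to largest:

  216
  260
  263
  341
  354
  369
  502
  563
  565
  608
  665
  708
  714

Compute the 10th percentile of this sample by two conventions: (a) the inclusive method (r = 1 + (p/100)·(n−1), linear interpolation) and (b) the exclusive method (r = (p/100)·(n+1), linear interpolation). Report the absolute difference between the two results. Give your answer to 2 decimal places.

n = 13.
(a) r = 2.2; between ranks 2 (260) and 3 (263): 260.6.
(b) r = 1.4; between ranks 1 (216) and 2 (260): 233.6.
|260.6 − 233.6| = 27.

27.00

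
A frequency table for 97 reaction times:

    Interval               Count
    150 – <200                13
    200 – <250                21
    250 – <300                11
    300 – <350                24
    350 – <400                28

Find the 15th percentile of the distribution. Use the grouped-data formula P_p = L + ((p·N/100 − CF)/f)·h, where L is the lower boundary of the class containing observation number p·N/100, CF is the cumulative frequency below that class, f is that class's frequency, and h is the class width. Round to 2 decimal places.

N = 97; target position k = 15/100 · 97 = 14.55.
Cumulative frequencies: 13, 34, 45, 69, 97.
Observation 14.55 falls in the class 200 – <250.
L = 200, CF = 13, f = 21, h = 50.
P15 = 200 + ((14.55 − 13)/21)·50 = 200 + 3.69048 = 203.69.

203.69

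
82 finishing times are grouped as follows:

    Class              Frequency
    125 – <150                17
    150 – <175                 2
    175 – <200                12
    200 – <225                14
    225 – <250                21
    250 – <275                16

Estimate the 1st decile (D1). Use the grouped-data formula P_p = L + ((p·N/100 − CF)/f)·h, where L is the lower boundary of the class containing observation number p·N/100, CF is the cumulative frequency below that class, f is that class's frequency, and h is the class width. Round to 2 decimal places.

N = 82; target position k = 10/100 · 82 = 8.2.
Cumulative frequencies: 17, 19, 31, 45, 66, 82.
Observation 8.2 falls in the class 125 – <150.
L = 125, CF = 0, f = 17, h = 25.
P10 = 125 + ((8.2 − 0)/17)·25 = 125 + 12.0588 = 137.059.

137.06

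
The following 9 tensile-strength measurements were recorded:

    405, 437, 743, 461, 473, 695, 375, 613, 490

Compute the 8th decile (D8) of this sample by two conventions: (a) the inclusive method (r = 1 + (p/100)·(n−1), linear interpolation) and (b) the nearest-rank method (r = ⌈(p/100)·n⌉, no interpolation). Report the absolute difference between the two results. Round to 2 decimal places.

49.20

Sorted: 375, 405, 437, 461, 473, 490, 613, 695, 743.
n = 9.
(a) r = 7.4; between ranks 7 (613) and 8 (695): 645.8.
(b) the nearest-rank method: rank 8 → 695.
|645.8 − 695| = 49.2.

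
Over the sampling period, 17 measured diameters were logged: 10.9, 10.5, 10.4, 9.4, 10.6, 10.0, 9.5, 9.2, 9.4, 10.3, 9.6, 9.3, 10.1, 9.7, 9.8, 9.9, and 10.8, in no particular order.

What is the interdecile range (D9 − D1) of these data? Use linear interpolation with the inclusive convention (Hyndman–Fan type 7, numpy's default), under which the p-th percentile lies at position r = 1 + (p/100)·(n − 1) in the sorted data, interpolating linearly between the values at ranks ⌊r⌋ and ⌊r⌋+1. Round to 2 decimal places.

1.32

Sorted: 9.2, 9.3, 9.4, 9.4, 9.5, 9.6, 9.7, 9.8, 9.9, 10.0, 10.1, 10.3, 10.4, 10.5, 10.6, 10.8, 10.9.
n = 17.
P10: r = 2.6; ranks 2–3 are 9.3, 9.4; interpolating gives 9.36.
P90: r = 15.4; ranks 15–16 are 10.6, 10.8; interpolating gives 10.68.
Difference: 10.68 − 9.36 = 1.32.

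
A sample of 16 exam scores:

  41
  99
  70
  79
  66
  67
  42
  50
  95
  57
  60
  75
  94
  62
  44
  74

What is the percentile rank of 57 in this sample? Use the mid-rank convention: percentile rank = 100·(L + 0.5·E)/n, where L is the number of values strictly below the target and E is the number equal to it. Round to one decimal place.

Sorted: 41, 42, 44, 50, 57, 60, 62, 66, 67, 70, 74, 75, 79, 94, 95, 99.
Count below 57: L = 4; count equal: E = 1; n = 16.
Percentile rank = 100·(4 + 0.5·1)/16 = 100·4.5/16 = 28.12.

28.1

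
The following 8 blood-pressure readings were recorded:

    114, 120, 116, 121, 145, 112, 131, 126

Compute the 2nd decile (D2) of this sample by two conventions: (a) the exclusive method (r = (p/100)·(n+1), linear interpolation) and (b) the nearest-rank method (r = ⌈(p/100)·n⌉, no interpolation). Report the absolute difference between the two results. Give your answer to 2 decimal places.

Sorted: 112, 114, 116, 120, 121, 126, 131, 145.
n = 8.
(a) r = 1.8; between ranks 1 (112) and 2 (114): 113.6.
(b) the nearest-rank method: rank 2 → 114.
|113.6 − 114| = 0.4.

0.40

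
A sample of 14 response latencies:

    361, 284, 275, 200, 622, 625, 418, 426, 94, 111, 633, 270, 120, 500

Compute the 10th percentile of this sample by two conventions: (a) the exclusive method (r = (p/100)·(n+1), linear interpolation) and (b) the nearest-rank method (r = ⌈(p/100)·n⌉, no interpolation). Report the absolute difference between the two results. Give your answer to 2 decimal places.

Sorted: 94, 111, 120, 200, 270, 275, 284, 361, 418, 426, 500, 622, 625, 633.
n = 14.
(a) r = 1.5; between ranks 1 (94) and 2 (111): 102.5.
(b) the nearest-rank method: rank 2 → 111.
|102.5 − 111| = 8.5.

8.50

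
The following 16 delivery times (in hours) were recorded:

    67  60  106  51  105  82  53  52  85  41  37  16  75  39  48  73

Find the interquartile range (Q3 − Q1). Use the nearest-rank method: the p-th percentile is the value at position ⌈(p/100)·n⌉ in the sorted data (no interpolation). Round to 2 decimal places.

34.00

Sorted: 16, 37, 39, 41, 48, 51, 52, 53, 60, 67, 73, 75, 82, 85, 105, 106.
n = 16.
P25: rank ⌈25/100·16⌉ = 4 → 41.
P75: rank ⌈75/100·16⌉ = 12 → 75.
Difference: 75 − 41 = 34.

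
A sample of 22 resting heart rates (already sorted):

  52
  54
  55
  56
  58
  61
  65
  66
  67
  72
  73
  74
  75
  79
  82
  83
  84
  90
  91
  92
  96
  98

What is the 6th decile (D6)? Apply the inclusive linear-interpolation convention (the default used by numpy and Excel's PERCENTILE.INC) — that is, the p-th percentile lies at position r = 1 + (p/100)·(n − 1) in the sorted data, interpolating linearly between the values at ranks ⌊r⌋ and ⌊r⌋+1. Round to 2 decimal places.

n = 22.
r = 1 + (60/100)·(22 − 1) = 1 + 12.6 = 13.6.
Rank 13 is 75 and rank 14 is 79.
Interpolate: 75 + 0.6·(79 − 75) = 75 + 0.6·4 = 77.4.

77.40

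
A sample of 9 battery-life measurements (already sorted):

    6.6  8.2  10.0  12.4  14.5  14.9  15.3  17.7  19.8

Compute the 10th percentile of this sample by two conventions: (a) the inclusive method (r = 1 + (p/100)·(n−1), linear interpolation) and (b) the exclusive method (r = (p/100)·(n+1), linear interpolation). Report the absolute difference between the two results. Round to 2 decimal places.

n = 9.
(a) r = 1.8; between ranks 1 (6.6) and 2 (8.2): 7.88.
(b) r = 1 → value at rank 1 = 6.6.
|7.88 − 6.6| = 1.28.

1.28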